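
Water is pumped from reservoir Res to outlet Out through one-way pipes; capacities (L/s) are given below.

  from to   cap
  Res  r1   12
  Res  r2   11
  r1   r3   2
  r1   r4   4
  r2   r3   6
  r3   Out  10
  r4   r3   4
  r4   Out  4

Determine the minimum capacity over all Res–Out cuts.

Augment Res→r1→r3→Out: bottleneck 2, flow now 2.
Augment Res→r1→r4→Out: bottleneck 4, flow now 6.
Augment Res→r2→r3→Out: bottleneck 6, flow now 12.
No augmenting path remains; maximum flow = 12.
By max-flow min-cut, the minimum cut capacity equals the max flow.
In the residual graph, reachable from Res: {Res, r1, r2}.
Min-cut edges: r1→r3 (2), r1→r4 (4), r2→r3 (6); capacity 2 + 4 + 6 = 12.

12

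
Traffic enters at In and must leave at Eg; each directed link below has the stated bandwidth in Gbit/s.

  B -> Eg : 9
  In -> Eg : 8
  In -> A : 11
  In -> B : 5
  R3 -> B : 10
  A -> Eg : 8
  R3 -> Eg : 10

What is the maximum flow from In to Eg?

21

Augment In→Eg: bottleneck 8, flow now 8.
Augment In→A→Eg: bottleneck 8, flow now 16.
Augment In→B→Eg: bottleneck 5, flow now 21.
No augmenting path remains; maximum flow = 21.
In the residual graph, reachable from In: {In, A}.
Min-cut edges: In→B (5), In→Eg (8), A→Eg (8); capacity 5 + 8 + 8 = 21.
This cut is saturated, so no flow can exceed 21.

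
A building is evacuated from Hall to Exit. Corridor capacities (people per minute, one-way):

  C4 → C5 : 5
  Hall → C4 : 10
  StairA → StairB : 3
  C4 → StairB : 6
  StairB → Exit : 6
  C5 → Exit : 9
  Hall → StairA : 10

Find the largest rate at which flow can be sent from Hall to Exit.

11

Augment Hall→C4→C5→Exit: bottleneck 5, flow now 5.
Augment Hall→C4→StairB→Exit: bottleneck 5, flow now 10.
Augment Hall→StairA→StairB→Exit: bottleneck 1, flow now 11.
No augmenting path remains; maximum flow = 11.
In the residual graph, reachable from Hall: {Hall, C4, StairA, StairB}.
Min-cut edges: C4→C5 (5), StairB→Exit (6); capacity 5 + 6 = 11.
This cut is saturated, so no flow can exceed 11.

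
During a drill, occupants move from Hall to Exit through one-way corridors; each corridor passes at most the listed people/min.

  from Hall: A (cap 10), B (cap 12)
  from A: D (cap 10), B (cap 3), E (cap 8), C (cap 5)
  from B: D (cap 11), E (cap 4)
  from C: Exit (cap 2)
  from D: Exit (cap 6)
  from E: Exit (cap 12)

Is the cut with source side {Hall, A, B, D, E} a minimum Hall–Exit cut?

No — its capacity is 23, but the minimum cut has capacity 20.

Given cut capacity: 5 + 6 + 12 = 23.
Augment Hall→A→C→Exit: bottleneck 2, flow now 2.
Augment Hall→A→D→Exit: bottleneck 6, flow now 8.
Augment Hall→A→E→Exit: bottleneck 2, flow now 10.
Augment Hall→B→E→Exit: bottleneck 4, flow now 14.
Augment Hall→B→D→A→E→Exit: bottleneck 6, flow now 20. (uses reverse residual edge)
No augmenting path remains; maximum flow = 20.
In the residual graph, reachable from Hall: {Hall, B, D}.
Min-cut edges: Hall→A (10), B→E (4), D→Exit (6); capacity 10 + 4 + 6 = 20.
Cut capacity 23 exceeds the max flow 20, so it is not minimum.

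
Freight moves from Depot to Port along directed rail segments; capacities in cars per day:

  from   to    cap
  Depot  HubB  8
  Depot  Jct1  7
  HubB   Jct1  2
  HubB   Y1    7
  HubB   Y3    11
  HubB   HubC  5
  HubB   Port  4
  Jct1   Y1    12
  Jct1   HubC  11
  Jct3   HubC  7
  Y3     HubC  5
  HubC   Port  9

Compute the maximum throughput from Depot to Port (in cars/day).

Augment Depot→HubB→Port: bottleneck 4, flow now 4.
Augment Depot→HubB→HubC→Port: bottleneck 4, flow now 8.
Augment Depot→Jct1→HubC→Port: bottleneck 5, flow now 13.
No augmenting path remains; maximum flow = 13.
In the residual graph, reachable from Depot: {Depot, HubB, Jct1, Y1, Y3, HubC}.
Min-cut edges: HubB→Port (4), HubC→Port (9); capacity 4 + 9 = 13.
This cut is saturated, so no flow can exceed 13.

13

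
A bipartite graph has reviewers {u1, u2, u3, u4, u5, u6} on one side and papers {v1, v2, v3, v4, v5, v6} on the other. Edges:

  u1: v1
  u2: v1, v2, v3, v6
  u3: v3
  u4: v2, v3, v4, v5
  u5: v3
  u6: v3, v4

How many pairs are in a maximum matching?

5

Unit-capacity flow: source→left, listed edges, right→sink; max matching = max flow.
Augmenting path u1→v1 (+1); matched 1.
Augmenting path u2→v2 (+1); matched 2.
Augmenting path u3→v3 (+1); matched 3.
Augmenting path u4→v4 (+1); matched 4.
Augmenting path u6→v4→u4→v5 (+1); matched 5.
No augmenting path remains; maximum matching = 5.
König certificate: {u1, u2, u4, u6, v3} is a vertex cover of size 5 (every listed pair touches it), so no matching can be larger.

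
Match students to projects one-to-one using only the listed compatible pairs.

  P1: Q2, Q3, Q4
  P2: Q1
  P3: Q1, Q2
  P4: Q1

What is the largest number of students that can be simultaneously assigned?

Unit-capacity flow: source→left, listed edges, right→sink; max matching = max flow.
Augmenting path P1→Q2 (+1); matched 1.
Augmenting path P2→Q1 (+1); matched 2.
Augmenting path P3→Q2→P1→Q3 (+1); matched 3.
No augmenting path remains; maximum matching = 3.
König certificate: {P1, P3, Q1} is a vertex cover of size 3 (every listed pair touches it), so no matching can be larger.

3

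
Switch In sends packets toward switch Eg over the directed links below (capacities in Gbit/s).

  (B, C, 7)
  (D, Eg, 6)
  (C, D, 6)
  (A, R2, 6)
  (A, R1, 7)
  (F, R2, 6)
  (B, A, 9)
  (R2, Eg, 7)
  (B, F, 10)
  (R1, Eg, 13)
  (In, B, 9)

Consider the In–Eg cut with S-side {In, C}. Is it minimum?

Given cut capacity: 9 + 6 = 15.
Augment In→B→F→R2→Eg: bottleneck 6, flow now 6.
Augment In→B→A→R1→Eg: bottleneck 3, flow now 9.
No augmenting path remains; maximum flow = 9.
In the residual graph, reachable from In: {In}.
Min-cut edges: In→B (9); capacity 9 = 9.
Cut capacity 15 exceeds the max flow 9, so it is not minimum.

No — its capacity is 15, but the minimum cut has capacity 9.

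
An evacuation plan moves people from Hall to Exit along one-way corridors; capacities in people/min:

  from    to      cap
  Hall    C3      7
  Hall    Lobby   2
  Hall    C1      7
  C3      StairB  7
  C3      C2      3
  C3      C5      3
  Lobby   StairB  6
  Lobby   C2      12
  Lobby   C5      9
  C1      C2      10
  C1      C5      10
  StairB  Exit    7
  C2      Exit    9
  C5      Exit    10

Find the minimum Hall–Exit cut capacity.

Augment Hall→C3→StairB→Exit: bottleneck 7, flow now 7.
Augment Hall→Lobby→C2→Exit: bottleneck 2, flow now 9.
Augment Hall→C1→C2→Exit: bottleneck 7, flow now 16.
No augmenting path remains; maximum flow = 16.
By max-flow min-cut, the minimum cut capacity equals the max flow.
In the residual graph, reachable from Hall: {Hall}.
Min-cut edges: Hall→C3 (7), Hall→Lobby (2), Hall→C1 (7); capacity 7 + 2 + 7 = 16.

16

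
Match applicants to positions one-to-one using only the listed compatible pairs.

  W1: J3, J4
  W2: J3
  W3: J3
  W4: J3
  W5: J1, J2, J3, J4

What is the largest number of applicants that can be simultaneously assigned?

3

Unit-capacity flow: source→left, listed edges, right→sink; max matching = max flow.
Augmenting path W1→J3 (+1); matched 1.
Augmenting path W5→J1 (+1); matched 2.
Augmenting path W2→J3→W1→J4 (+1); matched 3.
No augmenting path remains; maximum matching = 3.
König certificate: {W1, W5, J3} is a vertex cover of size 3 (every listed pair touches it), so no matching can be larger.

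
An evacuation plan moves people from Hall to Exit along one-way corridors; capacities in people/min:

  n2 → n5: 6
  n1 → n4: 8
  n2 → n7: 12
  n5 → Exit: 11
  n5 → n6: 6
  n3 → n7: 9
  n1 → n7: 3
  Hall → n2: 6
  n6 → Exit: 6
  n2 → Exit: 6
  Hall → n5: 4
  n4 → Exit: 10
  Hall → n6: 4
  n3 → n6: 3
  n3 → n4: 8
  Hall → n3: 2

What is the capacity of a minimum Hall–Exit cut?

16

Augment Hall→n2→Exit: bottleneck 6, flow now 6.
Augment Hall→n5→Exit: bottleneck 4, flow now 10.
Augment Hall→n6→Exit: bottleneck 4, flow now 14.
Augment Hall→n3→n4→Exit: bottleneck 2, flow now 16.
No augmenting path remains; maximum flow = 16.
By max-flow min-cut, the minimum cut capacity equals the max flow.
In the residual graph, reachable from Hall: {Hall}.
Min-cut edges: Hall→n2 (6), Hall→n3 (2), Hall→n5 (4), Hall→n6 (4); capacity 6 + 2 + 4 + 4 = 16.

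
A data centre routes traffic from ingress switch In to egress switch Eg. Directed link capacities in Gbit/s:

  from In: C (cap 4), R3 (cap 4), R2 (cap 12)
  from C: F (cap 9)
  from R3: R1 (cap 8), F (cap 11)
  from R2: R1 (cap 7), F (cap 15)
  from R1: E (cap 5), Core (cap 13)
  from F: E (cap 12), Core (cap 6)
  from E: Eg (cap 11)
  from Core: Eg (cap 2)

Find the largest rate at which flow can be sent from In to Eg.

13

Augment In→C→F→E→Eg: bottleneck 4, flow now 4.
Augment In→R3→R1→E→Eg: bottleneck 4, flow now 8.
Augment In→R2→R1→E→Eg: bottleneck 1, flow now 9.
Augment In→R2→R1→Core→Eg: bottleneck 2, flow now 11.
Augment In→R2→F→E→Eg: bottleneck 2, flow now 13.
No augmenting path remains; maximum flow = 13.
In the residual graph, reachable from In: {In, C, R3, R2, R1, F, E, Core}.
Min-cut edges: E→Eg (11), Core→Eg (2); capacity 11 + 2 = 13.
This cut is saturated, so no flow can exceed 13.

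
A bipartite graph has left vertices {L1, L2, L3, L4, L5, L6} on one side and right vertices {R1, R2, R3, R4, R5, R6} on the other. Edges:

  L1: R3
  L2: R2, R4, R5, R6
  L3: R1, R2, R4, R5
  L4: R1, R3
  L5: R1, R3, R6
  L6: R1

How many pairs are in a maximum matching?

5

Unit-capacity flow: source→left, listed edges, right→sink; max matching = max flow.
Augmenting path L1→R3 (+1); matched 1.
Augmenting path L2→R2 (+1); matched 2.
Augmenting path L3→R1 (+1); matched 3.
Augmenting path L5→R6 (+1); matched 4.
Augmenting path L4→R1→L3→R4 (+1); matched 5.
No augmenting path remains; maximum matching = 5.
König certificate: {L2, L3, L5, R1, R3} is a vertex cover of size 5 (every listed pair touches it), so no matching can be larger.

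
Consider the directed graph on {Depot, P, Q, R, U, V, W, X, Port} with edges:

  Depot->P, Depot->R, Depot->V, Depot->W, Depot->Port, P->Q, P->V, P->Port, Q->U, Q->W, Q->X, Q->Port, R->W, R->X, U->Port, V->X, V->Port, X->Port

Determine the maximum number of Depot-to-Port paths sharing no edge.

Assign every edge capacity 1; by Menger, the answer equals the max flow.
Path Depot→Port (+1); total 1.
Path Depot→P→Port (+1); total 2.
Path Depot→V→Port (+1); total 3.
Path Depot→R→X→Port (+1); total 4.
No residual Depot→Port path; max flow = 4.
Certifying cut of size 4: {Depot→P, Depot→Port, Depot→R, Depot→V}.

4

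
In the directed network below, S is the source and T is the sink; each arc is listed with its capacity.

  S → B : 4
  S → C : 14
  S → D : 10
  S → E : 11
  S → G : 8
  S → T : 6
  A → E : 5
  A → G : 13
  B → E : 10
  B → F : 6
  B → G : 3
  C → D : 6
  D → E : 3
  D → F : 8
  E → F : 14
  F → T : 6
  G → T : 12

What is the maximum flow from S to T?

Augment S→T: bottleneck 6, flow now 6.
Augment S→G→T: bottleneck 8, flow now 14.
Augment S→B→F→T: bottleneck 4, flow now 18.
Augment S→D→F→T: bottleneck 2, flow now 20.
Augment S→D→F→B→G→T: bottleneck 3, flow now 23. (uses reverse residual edge)
No augmenting path remains; maximum flow = 23.
In the residual graph, reachable from S: {S, B, C, D, E, F}.
Min-cut edges: S→G (8), S→T (6), B→G (3), F→T (6); capacity 8 + 6 + 3 + 6 = 23.
This cut is saturated, so no flow can exceed 23.

23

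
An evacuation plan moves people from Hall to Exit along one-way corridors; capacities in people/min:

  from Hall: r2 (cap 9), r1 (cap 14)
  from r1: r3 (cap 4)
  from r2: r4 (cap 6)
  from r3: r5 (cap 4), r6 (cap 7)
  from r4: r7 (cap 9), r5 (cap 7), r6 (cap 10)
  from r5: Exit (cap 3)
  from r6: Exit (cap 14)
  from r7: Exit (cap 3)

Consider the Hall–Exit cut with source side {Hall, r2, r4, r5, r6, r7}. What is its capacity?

Edges leaving {Hall, r2, r4, r5, r6, r7}: Hall→r1 (14), r5→Exit (3), r6→Exit (14), r7→Exit (3).
Cut capacity = 14 + 3 + 14 + 3 = 34.

34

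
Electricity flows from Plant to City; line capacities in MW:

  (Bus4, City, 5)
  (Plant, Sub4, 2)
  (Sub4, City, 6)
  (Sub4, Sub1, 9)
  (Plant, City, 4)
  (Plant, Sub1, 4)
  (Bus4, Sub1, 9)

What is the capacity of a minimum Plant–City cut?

6

Augment Plant→City: bottleneck 4, flow now 4.
Augment Plant→Sub4→City: bottleneck 2, flow now 6.
No augmenting path remains; maximum flow = 6.
By max-flow min-cut, the minimum cut capacity equals the max flow.
In the residual graph, reachable from Plant: {Plant, Sub1}.
Min-cut edges: Plant→Sub4 (2), Plant→City (4); capacity 2 + 4 = 6.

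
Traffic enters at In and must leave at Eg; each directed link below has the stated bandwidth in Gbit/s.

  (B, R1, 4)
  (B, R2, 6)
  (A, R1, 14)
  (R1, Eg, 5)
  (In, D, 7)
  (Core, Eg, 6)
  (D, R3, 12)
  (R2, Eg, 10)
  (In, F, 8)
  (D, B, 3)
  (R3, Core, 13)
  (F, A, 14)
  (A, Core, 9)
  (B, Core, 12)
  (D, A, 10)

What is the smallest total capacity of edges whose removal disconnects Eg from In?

14

Augment In→F→A→Core→Eg: bottleneck 6, flow now 6.
Augment In→F→A→R1→Eg: bottleneck 2, flow now 8.
Augment In→D→B→R1→Eg: bottleneck 3, flow now 11.
Augment In→D→A→R1→B→R2→Eg: bottleneck 3, flow now 14. (uses reverse residual edge)
No augmenting path remains; maximum flow = 14.
By max-flow min-cut, the minimum cut capacity equals the max flow.
In the residual graph, reachable from In: {In, F, D, A, R3, Core, R1}.
Min-cut edges: D→B (3), Core→Eg (6), R1→Eg (5); capacity 3 + 6 + 5 = 14.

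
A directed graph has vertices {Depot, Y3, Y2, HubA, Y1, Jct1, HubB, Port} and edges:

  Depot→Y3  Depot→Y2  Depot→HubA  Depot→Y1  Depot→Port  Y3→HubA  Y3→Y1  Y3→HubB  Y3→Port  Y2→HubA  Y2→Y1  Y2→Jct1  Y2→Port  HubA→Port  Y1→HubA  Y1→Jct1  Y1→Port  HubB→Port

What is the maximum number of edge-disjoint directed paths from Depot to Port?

5

Assign every edge capacity 1; by Menger, the answer equals the max flow.
Path Depot→Port (+1); total 1.
Path Depot→Y3→Port (+1); total 2.
Path Depot→Y2→Port (+1); total 3.
Path Depot→HubA→Port (+1); total 4.
Path Depot→Y1→Port (+1); total 5.
No residual Depot→Port path; max flow = 5.
Certifying cut of size 5: {Depot→HubA, Depot→Port, Depot→Y1, Depot→Y2, Depot→Y3}.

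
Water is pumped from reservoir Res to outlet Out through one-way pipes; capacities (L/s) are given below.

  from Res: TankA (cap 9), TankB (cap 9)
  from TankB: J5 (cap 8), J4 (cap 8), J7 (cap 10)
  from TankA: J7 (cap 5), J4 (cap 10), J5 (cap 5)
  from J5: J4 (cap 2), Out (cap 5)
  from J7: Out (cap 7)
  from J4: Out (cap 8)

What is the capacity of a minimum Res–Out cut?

Augment Res→TankB→J5→Out: bottleneck 5, flow now 5.
Augment Res→TankB→J7→Out: bottleneck 4, flow now 9.
Augment Res→TankA→J7→Out: bottleneck 3, flow now 12.
Augment Res→TankA→J4→Out: bottleneck 6, flow now 18.
No augmenting path remains; maximum flow = 18.
By max-flow min-cut, the minimum cut capacity equals the max flow.
In the residual graph, reachable from Res: {Res}.
Min-cut edges: Res→TankB (9), Res→TankA (9); capacity 9 + 9 = 18.

18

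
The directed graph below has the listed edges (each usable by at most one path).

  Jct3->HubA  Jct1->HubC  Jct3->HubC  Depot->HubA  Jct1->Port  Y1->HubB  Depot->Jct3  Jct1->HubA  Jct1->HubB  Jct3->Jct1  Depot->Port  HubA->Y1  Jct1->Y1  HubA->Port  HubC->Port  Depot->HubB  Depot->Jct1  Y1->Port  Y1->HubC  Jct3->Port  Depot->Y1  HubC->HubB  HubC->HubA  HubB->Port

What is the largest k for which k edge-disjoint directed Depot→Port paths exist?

6

Assign every edge capacity 1; by Menger, the answer equals the max flow.
Path Depot→Port (+1); total 1.
Path Depot→Jct3→Port (+1); total 2.
Path Depot→Y1→Port (+1); total 3.
Path Depot→Jct1→Port (+1); total 4.
Path Depot→HubA→Port (+1); total 5.
Path Depot→HubB→Port (+1); total 6.
No residual Depot→Port path; max flow = 6.
Certifying cut of size 6: {Depot→HubA, Depot→HubB, Depot→Jct1, Depot→Jct3, Depot→Port, Depot→Y1}.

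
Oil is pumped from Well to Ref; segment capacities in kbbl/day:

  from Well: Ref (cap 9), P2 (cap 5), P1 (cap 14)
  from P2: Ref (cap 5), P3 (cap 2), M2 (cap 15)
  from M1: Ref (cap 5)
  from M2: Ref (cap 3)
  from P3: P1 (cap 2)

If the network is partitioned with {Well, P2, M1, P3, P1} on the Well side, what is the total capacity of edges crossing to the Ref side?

34

Edges leaving {Well, P2, M1, P3, P1}: Well→Ref (9), P2→M2 (15), P2→Ref (5), M1→Ref (5).
Cut capacity = 9 + 15 + 5 + 5 = 34.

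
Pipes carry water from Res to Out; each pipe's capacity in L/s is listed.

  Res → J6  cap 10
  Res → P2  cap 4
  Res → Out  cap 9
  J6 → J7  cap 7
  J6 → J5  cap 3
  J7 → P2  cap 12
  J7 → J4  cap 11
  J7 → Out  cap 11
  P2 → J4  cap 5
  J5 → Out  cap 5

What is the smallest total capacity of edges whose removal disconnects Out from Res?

19

Augment Res→Out: bottleneck 9, flow now 9.
Augment Res→J6→J7→Out: bottleneck 7, flow now 16.
Augment Res→J6→J5→Out: bottleneck 3, flow now 19.
No augmenting path remains; maximum flow = 19.
By max-flow min-cut, the minimum cut capacity equals the max flow.
In the residual graph, reachable from Res: {Res, P2, J4}.
Min-cut edges: Res→J6 (10), Res→Out (9); capacity 10 + 9 = 19.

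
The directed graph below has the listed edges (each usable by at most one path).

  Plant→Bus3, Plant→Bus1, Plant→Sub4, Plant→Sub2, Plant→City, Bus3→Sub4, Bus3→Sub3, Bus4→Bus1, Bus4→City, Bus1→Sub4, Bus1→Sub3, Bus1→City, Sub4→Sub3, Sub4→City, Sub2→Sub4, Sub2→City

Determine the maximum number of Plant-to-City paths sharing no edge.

4

Assign every edge capacity 1; by Menger, the answer equals the max flow.
Path Plant→City (+1); total 1.
Path Plant→Bus1→City (+1); total 2.
Path Plant→Sub4→City (+1); total 3.
Path Plant→Sub2→City (+1); total 4.
No residual Plant→City path; max flow = 4.
Certifying cut of size 4: {Plant→Bus1, Plant→City, Plant→Sub2, Sub4→City}.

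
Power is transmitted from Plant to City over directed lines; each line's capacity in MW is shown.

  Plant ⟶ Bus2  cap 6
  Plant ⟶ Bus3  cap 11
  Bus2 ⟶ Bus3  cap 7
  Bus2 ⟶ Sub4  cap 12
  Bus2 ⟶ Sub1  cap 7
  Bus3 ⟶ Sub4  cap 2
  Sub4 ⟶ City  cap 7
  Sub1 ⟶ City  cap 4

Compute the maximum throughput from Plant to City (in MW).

Augment Plant→Bus2→Sub4→City: bottleneck 6, flow now 6.
Augment Plant→Bus3→Sub4→City: bottleneck 1, flow now 7.
Augment Plant→Bus3→Sub4→Bus2→Sub1→City: bottleneck 1, flow now 8. (uses reverse residual edge)
No augmenting path remains; maximum flow = 8.
In the residual graph, reachable from Plant: {Plant, Bus3}.
Min-cut edges: Plant→Bus2 (6), Bus3→Sub4 (2); capacity 6 + 2 = 8.
This cut is saturated, so no flow can exceed 8.

8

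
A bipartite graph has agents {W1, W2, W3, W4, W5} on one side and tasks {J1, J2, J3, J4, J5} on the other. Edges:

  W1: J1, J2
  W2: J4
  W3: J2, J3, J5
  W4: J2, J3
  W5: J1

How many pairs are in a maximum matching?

5

Unit-capacity flow: source→left, listed edges, right→sink; max matching = max flow.
Augmenting path W1→J1 (+1); matched 1.
Augmenting path W2→J4 (+1); matched 2.
Augmenting path W3→J2 (+1); matched 3.
Augmenting path W4→J3 (+1); matched 4.
Augmenting path W5→J1→W1→J2→W3→J5 (+1); matched 5.
No augmenting path remains; maximum matching = 5.
König certificate: {W1, W2, W3, W4, W5} is a vertex cover of size 5 (every listed pair touches it), so no matching can be larger.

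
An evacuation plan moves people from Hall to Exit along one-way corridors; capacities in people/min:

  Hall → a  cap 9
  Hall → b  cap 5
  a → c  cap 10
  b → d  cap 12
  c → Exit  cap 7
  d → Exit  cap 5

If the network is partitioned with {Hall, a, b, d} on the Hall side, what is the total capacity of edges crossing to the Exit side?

Edges leaving {Hall, a, b, d}: a→c (10), d→Exit (5).
Cut capacity = 10 + 5 = 15.

15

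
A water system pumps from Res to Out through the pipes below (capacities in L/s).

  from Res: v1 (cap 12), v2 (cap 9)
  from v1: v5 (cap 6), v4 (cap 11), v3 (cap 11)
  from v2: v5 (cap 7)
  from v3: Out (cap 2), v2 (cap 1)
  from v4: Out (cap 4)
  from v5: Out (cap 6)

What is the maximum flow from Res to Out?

12

Augment Res→v1→v3→Out: bottleneck 2, flow now 2.
Augment Res→v1→v4→Out: bottleneck 4, flow now 6.
Augment Res→v1→v5→Out: bottleneck 6, flow now 12.
No augmenting path remains; maximum flow = 12.
In the residual graph, reachable from Res: {Res, v1, v2, v3, v4, v5}.
Min-cut edges: v3→Out (2), v4→Out (4), v5→Out (6); capacity 2 + 4 + 6 = 12.
This cut is saturated, so no flow can exceed 12.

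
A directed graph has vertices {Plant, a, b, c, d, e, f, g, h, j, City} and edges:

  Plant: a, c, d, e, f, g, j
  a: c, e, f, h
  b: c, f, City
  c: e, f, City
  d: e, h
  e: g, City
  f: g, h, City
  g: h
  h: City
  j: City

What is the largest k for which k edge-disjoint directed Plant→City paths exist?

5

Assign every edge capacity 1; by Menger, the answer equals the max flow.
Path Plant→c→City (+1); total 1.
Path Plant→e→City (+1); total 2.
Path Plant→f→City (+1); total 3.
Path Plant→j→City (+1); total 4.
Path Plant→a→h→City (+1); total 5.
No residual Plant→City path; max flow = 5.
Certifying cut of size 5: {Plant→j, c→City, e→City, f→City, h→City}.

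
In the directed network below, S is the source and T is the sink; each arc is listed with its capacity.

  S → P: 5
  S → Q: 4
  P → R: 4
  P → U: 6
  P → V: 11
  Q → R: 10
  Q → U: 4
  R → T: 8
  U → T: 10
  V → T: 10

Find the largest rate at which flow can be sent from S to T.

Augment S→P→R→T: bottleneck 4, flow now 4.
Augment S→P→U→T: bottleneck 1, flow now 5.
Augment S→Q→R→T: bottleneck 4, flow now 9.
No augmenting path remains; maximum flow = 9.
In the residual graph, reachable from S: {S}.
Min-cut edges: S→P (5), S→Q (4); capacity 5 + 4 = 9.
This cut is saturated, so no flow can exceed 9.

9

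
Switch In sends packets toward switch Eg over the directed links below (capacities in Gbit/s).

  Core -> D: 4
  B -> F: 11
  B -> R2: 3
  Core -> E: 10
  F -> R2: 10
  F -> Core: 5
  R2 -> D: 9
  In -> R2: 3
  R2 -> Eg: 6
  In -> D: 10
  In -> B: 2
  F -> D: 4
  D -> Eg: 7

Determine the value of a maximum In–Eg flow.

12

Augment In→R2→Eg: bottleneck 3, flow now 3.
Augment In→D→Eg: bottleneck 7, flow now 10.
Augment In→B→R2→Eg: bottleneck 2, flow now 12.
No augmenting path remains; maximum flow = 12.
In the residual graph, reachable from In: {In, D}.
Min-cut edges: In→B (2), In→R2 (3), D→Eg (7); capacity 2 + 3 + 7 = 12.
This cut is saturated, so no flow can exceed 12.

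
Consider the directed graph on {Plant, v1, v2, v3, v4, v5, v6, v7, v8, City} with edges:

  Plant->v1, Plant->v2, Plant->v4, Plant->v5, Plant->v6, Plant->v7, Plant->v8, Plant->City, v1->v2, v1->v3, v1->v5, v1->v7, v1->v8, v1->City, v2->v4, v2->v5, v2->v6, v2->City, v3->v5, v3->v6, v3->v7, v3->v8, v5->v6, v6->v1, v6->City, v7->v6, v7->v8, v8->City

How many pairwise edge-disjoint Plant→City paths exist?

Assign every edge capacity 1; by Menger, the answer equals the max flow.
Path Plant→City (+1); total 1.
Path Plant→v1→City (+1); total 2.
Path Plant→v2→City (+1); total 3.
Path Plant→v6→City (+1); total 4.
Path Plant→v8→City (+1); total 5.
No residual Plant→City path; max flow = 5.
Certifying cut of size 5: {Plant→City, v1→City, v2→City, v6→City, v8→City}.

5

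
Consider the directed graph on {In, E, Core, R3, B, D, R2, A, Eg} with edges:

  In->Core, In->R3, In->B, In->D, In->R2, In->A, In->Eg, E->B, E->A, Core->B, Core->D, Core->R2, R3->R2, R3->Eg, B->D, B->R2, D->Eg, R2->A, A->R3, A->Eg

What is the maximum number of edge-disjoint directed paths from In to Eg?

4

Assign every edge capacity 1; by Menger, the answer equals the max flow.
Path In→Eg (+1); total 1.
Path In→R3→Eg (+1); total 2.
Path In→D→Eg (+1); total 3.
Path In→A→Eg (+1); total 4.
No residual In→Eg path; max flow = 4.
Certifying cut of size 4: {A→Eg, D→Eg, In→Eg, R3→Eg}.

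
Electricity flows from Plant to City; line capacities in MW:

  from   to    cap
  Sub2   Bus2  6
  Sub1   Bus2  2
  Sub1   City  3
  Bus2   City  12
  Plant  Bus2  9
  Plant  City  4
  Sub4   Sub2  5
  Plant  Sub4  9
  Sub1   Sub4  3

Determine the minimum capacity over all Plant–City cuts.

16

Augment Plant→City: bottleneck 4, flow now 4.
Augment Plant→Bus2→City: bottleneck 9, flow now 13.
Augment Plant→Sub4→Sub2→Bus2→City: bottleneck 3, flow now 16.
No augmenting path remains; maximum flow = 16.
By max-flow min-cut, the minimum cut capacity equals the max flow.
In the residual graph, reachable from Plant: {Plant, Sub4, Sub2, Bus2}.
Min-cut edges: Plant→City (4), Bus2→City (12); capacity 4 + 12 = 16.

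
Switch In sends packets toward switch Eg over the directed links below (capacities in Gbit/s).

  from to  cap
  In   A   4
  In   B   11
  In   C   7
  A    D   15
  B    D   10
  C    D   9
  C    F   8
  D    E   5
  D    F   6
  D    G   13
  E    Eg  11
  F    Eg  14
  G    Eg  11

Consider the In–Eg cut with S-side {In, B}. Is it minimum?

Yes — it is a minimum cut (capacity 21).

Given cut capacity: 4 + 7 + 10 = 21.
Augment In→C→F→Eg: bottleneck 7, flow now 7.
Augment In→A→D→E→Eg: bottleneck 4, flow now 11.
Augment In→B→D→E→Eg: bottleneck 1, flow now 12.
Augment In→B→D→F→Eg: bottleneck 6, flow now 18.
Augment In→B→D→G→Eg: bottleneck 3, flow now 21.
No augmenting path remains; maximum flow = 21.
Cut capacity 21 equals the max flow, so it is a minimum cut.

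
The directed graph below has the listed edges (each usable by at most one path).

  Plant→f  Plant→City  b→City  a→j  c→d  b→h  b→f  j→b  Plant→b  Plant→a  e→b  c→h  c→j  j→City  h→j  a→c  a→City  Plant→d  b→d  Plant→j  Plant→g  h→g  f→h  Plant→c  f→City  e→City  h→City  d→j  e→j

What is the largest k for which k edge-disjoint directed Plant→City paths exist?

Assign every edge capacity 1; by Menger, the answer equals the max flow.
Path Plant→City (+1); total 1.
Path Plant→a→City (+1); total 2.
Path Plant→b→City (+1); total 3.
Path Plant→f→City (+1); total 4.
Path Plant→j→City (+1); total 5.
Path Plant→c→h→City (+1); total 6.
No residual Plant→City path; max flow = 6.
Certifying cut of size 6: {Plant→City, Plant→a, b→City, f→City, h→City, j→City}.

6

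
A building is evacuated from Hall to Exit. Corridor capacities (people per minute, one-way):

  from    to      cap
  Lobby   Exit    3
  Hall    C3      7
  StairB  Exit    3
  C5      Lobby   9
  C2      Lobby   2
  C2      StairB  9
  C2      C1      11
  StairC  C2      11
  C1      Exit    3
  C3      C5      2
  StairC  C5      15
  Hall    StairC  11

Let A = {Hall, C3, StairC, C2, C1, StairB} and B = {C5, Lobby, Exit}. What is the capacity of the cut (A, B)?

Edges leaving {Hall, C3, StairC, C2, C1, StairB}: C3→C5 (2), StairC→C5 (15), C2→Lobby (2), C1→Exit (3), StairB→Exit (3).
Cut capacity = 2 + 15 + 2 + 3 + 3 = 25.

25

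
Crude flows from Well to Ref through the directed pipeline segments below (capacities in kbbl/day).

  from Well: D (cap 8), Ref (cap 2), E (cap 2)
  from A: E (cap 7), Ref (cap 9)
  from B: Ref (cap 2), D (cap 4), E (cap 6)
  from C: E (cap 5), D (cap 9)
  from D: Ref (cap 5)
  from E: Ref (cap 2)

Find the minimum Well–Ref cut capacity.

Augment Well→Ref: bottleneck 2, flow now 2.
Augment Well→D→Ref: bottleneck 5, flow now 7.
Augment Well→E→Ref: bottleneck 2, flow now 9.
No augmenting path remains; maximum flow = 9.
By max-flow min-cut, the minimum cut capacity equals the max flow.
In the residual graph, reachable from Well: {Well, D}.
Min-cut edges: Well→E (2), Well→Ref (2), D→Ref (5); capacity 2 + 2 + 5 = 9.

9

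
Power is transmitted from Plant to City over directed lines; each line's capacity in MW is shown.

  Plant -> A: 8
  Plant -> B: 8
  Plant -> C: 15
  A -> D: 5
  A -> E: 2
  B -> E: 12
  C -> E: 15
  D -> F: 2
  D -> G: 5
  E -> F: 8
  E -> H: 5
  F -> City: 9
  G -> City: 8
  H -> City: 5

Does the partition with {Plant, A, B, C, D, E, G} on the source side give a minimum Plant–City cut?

No — its capacity is 23, but the minimum cut has capacity 18.

Given cut capacity: 2 + 8 + 5 + 8 = 23.
Augment Plant→A→D→F→City: bottleneck 2, flow now 2.
Augment Plant→A→D→G→City: bottleneck 3, flow now 5.
Augment Plant→A→E→F→City: bottleneck 2, flow now 7.
Augment Plant→B→E→F→City: bottleneck 5, flow now 12.
Augment Plant→B→E→H→City: bottleneck 3, flow now 15.
Augment Plant→C→E→H→City: bottleneck 2, flow now 17.
Augment Plant→C→E→F→D→G→City: bottleneck 1, flow now 18. (uses reverse residual edge)
No augmenting path remains; maximum flow = 18.
In the residual graph, reachable from Plant: {Plant, A, B, C, E}.
Min-cut edges: A→D (5), E→F (8), E→H (5); capacity 5 + 8 + 5 = 18.
Cut capacity 23 exceeds the max flow 18, so it is not minimum.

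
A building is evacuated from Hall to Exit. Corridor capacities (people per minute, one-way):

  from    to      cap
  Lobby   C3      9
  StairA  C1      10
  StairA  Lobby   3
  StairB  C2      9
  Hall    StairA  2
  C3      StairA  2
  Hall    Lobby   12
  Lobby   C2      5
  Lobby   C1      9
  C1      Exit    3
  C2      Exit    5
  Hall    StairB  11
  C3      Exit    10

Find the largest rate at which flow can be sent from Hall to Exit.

Augment Hall→StairA→C1→Exit: bottleneck 2, flow now 2.
Augment Hall→Lobby→C3→Exit: bottleneck 9, flow now 11.
Augment Hall→Lobby→C2→Exit: bottleneck 3, flow now 14.
Augment Hall→StairB→C2→Exit: bottleneck 2, flow now 16.
Augment Hall→StairB→C2→Lobby→C1→Exit: bottleneck 1, flow now 17. (uses reverse residual edge)
No augmenting path remains; maximum flow = 17.
In the residual graph, reachable from Hall: {Hall, StairA, Lobby, StairB, C2, C1}.
Min-cut edges: Lobby→C3 (9), C2→Exit (5), C1→Exit (3); capacity 9 + 5 + 3 = 17.
This cut is saturated, so no flow can exceed 17.

17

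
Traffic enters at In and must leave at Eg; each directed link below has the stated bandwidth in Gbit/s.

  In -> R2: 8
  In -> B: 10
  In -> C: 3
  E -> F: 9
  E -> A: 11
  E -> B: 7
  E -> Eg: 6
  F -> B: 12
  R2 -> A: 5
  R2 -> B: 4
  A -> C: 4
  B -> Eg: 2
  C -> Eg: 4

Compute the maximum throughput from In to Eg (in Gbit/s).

Augment In→B→Eg: bottleneck 2, flow now 2.
Augment In→C→Eg: bottleneck 3, flow now 5.
Augment In→R2→A→C→Eg: bottleneck 1, flow now 6.
No augmenting path remains; maximum flow = 6.
In the residual graph, reachable from In: {In, R2, A, B, C}.
Min-cut edges: B→Eg (2), C→Eg (4); capacity 2 + 4 = 6.
This cut is saturated, so no flow can exceed 6.

6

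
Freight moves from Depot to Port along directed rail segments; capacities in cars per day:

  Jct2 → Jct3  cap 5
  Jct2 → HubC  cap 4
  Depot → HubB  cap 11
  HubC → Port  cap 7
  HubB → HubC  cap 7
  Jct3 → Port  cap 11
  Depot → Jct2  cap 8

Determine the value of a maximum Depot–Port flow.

Augment Depot→HubB→HubC→Port: bottleneck 7, flow now 7.
Augment Depot→Jct2→Jct3→Port: bottleneck 5, flow now 12.
No augmenting path remains; maximum flow = 12.
In the residual graph, reachable from Depot: {Depot, HubB, Jct2, HubC}.
Min-cut edges: Jct2→Jct3 (5), HubC→Port (7); capacity 5 + 7 = 12.
This cut is saturated, so no flow can exceed 12.

12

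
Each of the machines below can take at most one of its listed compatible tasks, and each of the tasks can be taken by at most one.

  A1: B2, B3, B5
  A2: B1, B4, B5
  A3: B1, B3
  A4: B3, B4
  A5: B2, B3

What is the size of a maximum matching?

Unit-capacity flow: source→left, listed edges, right→sink; max matching = max flow.
Augmenting path A1→B2 (+1); matched 1.
Augmenting path A2→B1 (+1); matched 2.
Augmenting path A3→B3 (+1); matched 3.
Augmenting path A4→B4 (+1); matched 4.
Augmenting path A5→B2→A1→B5 (+1); matched 5.
No augmenting path remains; maximum matching = 5.
König certificate: {A1, A2, A3, A4, A5} is a vertex cover of size 5 (every listed pair touches it), so no matching can be larger.

5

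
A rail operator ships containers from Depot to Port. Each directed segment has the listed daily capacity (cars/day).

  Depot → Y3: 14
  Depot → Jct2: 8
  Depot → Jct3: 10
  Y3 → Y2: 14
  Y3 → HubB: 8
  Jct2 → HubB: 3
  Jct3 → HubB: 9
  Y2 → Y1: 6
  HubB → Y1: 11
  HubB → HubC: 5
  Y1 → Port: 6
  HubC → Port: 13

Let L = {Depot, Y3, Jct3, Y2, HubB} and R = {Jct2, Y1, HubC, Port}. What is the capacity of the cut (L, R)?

Edges leaving {Depot, Y3, Jct3, Y2, HubB}: Depot→Jct2 (8), Y2→Y1 (6), HubB→Y1 (11), HubB→HubC (5).
Cut capacity = 8 + 6 + 11 + 5 = 30.

30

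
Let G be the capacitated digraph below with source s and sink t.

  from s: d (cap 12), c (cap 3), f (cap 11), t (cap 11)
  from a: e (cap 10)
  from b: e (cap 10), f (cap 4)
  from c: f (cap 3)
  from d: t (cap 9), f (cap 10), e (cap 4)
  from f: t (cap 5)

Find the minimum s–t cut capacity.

Augment s→t: bottleneck 11, flow now 11.
Augment s→d→t: bottleneck 9, flow now 20.
Augment s→f→t: bottleneck 5, flow now 25.
No augmenting path remains; maximum flow = 25.
By max-flow min-cut, the minimum cut capacity equals the max flow.
In the residual graph, reachable from s: {s, c, d, e, f}.
Min-cut edges: s→t (11), d→t (9), f→t (5); capacity 11 + 9 + 5 = 25.

25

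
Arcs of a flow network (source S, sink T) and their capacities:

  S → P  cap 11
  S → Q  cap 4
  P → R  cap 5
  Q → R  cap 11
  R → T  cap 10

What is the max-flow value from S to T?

9

Augment S→P→R→T: bottleneck 5, flow now 5.
Augment S→Q→R→T: bottleneck 4, flow now 9.
No augmenting path remains; maximum flow = 9.
In the residual graph, reachable from S: {S, P}.
Min-cut edges: S→Q (4), P→R (5); capacity 4 + 5 = 9.
This cut is saturated, so no flow can exceed 9.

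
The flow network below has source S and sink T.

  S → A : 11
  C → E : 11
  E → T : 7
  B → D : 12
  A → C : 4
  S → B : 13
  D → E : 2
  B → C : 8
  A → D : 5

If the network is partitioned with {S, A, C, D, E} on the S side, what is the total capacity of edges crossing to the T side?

20

Edges leaving {S, A, C, D, E}: S→B (13), E→T (7).
Cut capacity = 13 + 7 = 20.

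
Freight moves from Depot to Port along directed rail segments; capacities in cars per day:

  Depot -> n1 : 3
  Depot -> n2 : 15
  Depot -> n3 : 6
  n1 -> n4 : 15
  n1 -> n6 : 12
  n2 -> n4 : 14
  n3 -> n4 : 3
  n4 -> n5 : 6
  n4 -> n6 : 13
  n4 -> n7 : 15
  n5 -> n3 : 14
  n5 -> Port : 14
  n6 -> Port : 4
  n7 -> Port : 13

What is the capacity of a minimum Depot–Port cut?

20

Augment Depot→n1→n6→Port: bottleneck 3, flow now 3.
Augment Depot→n2→n4→n5→Port: bottleneck 6, flow now 9.
Augment Depot→n2→n4→n6→Port: bottleneck 1, flow now 10.
Augment Depot→n2→n4→n7→Port: bottleneck 7, flow now 17.
Augment Depot→n3→n4→n7→Port: bottleneck 3, flow now 20.
No augmenting path remains; maximum flow = 20.
By max-flow min-cut, the minimum cut capacity equals the max flow.
In the residual graph, reachable from Depot: {Depot, n2, n3}.
Min-cut edges: Depot→n1 (3), n2→n4 (14), n3→n4 (3); capacity 3 + 14 + 3 = 20.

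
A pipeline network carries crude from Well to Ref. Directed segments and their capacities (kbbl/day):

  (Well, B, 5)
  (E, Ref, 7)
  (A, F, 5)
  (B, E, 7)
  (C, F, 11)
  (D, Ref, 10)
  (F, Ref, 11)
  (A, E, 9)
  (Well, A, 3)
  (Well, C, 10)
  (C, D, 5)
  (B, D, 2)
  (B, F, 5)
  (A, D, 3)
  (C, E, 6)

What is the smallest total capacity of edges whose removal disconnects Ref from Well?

Augment Well→A→D→Ref: bottleneck 3, flow now 3.
Augment Well→B→D→Ref: bottleneck 2, flow now 5.
Augment Well→B→E→Ref: bottleneck 3, flow now 8.
Augment Well→C→D→Ref: bottleneck 5, flow now 13.
Augment Well→C→E→Ref: bottleneck 4, flow now 17.
Augment Well→C→F→Ref: bottleneck 1, flow now 18.
No augmenting path remains; maximum flow = 18.
By max-flow min-cut, the minimum cut capacity equals the max flow.
In the residual graph, reachable from Well: {Well}.
Min-cut edges: Well→A (3), Well→B (5), Well→C (10); capacity 3 + 5 + 10 = 18.

18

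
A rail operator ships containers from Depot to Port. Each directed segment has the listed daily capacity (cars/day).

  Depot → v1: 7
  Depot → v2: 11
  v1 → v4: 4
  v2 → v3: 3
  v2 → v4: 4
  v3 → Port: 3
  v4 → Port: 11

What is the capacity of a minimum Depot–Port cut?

Augment Depot→v1→v4→Port: bottleneck 4, flow now 4.
Augment Depot→v2→v3→Port: bottleneck 3, flow now 7.
Augment Depot→v2→v4→Port: bottleneck 4, flow now 11.
No augmenting path remains; maximum flow = 11.
By max-flow min-cut, the minimum cut capacity equals the max flow.
In the residual graph, reachable from Depot: {Depot, v1, v2}.
Min-cut edges: v1→v4 (4), v2→v3 (3), v2→v4 (4); capacity 4 + 3 + 4 = 11.

11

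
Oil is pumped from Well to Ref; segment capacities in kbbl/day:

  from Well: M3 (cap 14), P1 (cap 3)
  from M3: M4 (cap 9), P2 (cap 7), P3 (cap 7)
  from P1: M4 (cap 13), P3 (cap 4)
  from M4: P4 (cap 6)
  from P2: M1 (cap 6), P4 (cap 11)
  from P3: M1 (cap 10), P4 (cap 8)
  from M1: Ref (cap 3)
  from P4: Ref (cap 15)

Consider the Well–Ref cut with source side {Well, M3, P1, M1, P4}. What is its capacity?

Edges leaving {Well, M3, P1, M1, P4}: M3→M4 (9), M3→P2 (7), M3→P3 (7), P1→M4 (13), P1→P3 (4), M1→Ref (3), P4→Ref (15).
Cut capacity = 9 + 7 + 7 + 13 + 4 + 3 + 15 = 58.

58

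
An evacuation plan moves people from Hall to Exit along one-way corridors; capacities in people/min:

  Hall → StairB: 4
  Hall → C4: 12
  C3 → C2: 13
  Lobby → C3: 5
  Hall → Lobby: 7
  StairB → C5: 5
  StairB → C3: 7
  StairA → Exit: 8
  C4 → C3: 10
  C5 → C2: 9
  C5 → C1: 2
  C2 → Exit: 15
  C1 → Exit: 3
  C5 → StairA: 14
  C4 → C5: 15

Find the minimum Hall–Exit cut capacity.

21

Augment Hall→StairB→C5→StairA→Exit: bottleneck 4, flow now 4.
Augment Hall→Lobby→C3→C2→Exit: bottleneck 5, flow now 9.
Augment Hall→C4→C5→StairA→Exit: bottleneck 4, flow now 13.
Augment Hall→C4→C5→C1→Exit: bottleneck 2, flow now 15.
Augment Hall→C4→C5→C2→Exit: bottleneck 6, flow now 21.
No augmenting path remains; maximum flow = 21.
By max-flow min-cut, the minimum cut capacity equals the max flow.
In the residual graph, reachable from Hall: {Hall, Lobby}.
Min-cut edges: Hall→StairB (4), Hall→C4 (12), Lobby→C3 (5); capacity 4 + 12 + 5 = 21.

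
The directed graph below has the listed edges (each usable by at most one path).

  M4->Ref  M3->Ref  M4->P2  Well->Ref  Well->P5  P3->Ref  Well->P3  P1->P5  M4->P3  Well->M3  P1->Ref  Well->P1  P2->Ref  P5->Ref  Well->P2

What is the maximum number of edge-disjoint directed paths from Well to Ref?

Assign every edge capacity 1; by Menger, the answer equals the max flow.
Path Well→Ref (+1); total 1.
Path Well→P1→Ref (+1); total 2.
Path Well→P5→Ref (+1); total 3.
Path Well→P2→Ref (+1); total 4.
Path Well→M3→Ref (+1); total 5.
Path Well→P3→Ref (+1); total 6.
No residual Well→Ref path; max flow = 6.
Certifying cut of size 6: {Well→M3, Well→P1, Well→P2, Well→P3, Well→P5, Well→Ref}.

6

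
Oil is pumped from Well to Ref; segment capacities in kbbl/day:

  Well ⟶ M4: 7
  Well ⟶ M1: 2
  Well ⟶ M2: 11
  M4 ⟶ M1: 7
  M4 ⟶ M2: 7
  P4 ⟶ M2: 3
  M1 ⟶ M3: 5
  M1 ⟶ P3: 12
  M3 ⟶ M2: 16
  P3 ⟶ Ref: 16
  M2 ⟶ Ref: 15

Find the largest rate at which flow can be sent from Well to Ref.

20

Augment Well→M2→Ref: bottleneck 11, flow now 11.
Augment Well→M4→M2→Ref: bottleneck 4, flow now 15.
Augment Well→M1→P3→Ref: bottleneck 2, flow now 17.
Augment Well→M4→M1→P3→Ref: bottleneck 3, flow now 20.
No augmenting path remains; maximum flow = 20.
In the residual graph, reachable from Well: {Well}.
Min-cut edges: Well→M4 (7), Well→M1 (2), Well→M2 (11); capacity 7 + 2 + 11 = 20.
This cut is saturated, so no flow can exceed 20.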